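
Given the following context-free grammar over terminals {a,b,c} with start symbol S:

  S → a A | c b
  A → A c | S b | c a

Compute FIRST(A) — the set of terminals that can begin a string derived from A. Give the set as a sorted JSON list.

FIRST sets, iterate to fixpoint:
[1]
  A via A→c a: +{c}
  S via S→a A: +{a}
  S via S→c b: +{c}
  FIRST(S)={a,c}  FIRST(A)={c}
[2]
  A via A→S b: +{a}
  FIRST(S)={a,c}  FIRST(A)={a,c}
[3] (no change)
  FIRST(S)={a,c}  FIRST(A)={a,c}

FIRST(A) = ["a", "c"]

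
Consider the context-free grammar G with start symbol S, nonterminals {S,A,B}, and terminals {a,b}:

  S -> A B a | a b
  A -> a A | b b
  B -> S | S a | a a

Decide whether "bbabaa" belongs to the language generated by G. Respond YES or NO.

CNF form of G:
  S -> A X3 | T0 T1
  A -> T0 A | T1 T1
  B -> A X2 | S T0 | T0 T0 | T0 T1
  T0 -> a
  T1 -> b
  X2 -> B T0
  X3 -> B T0

CYK table (by increasing span):
  cell(0,0) b: {T1}  orig:{}
  cell(1,1) b: {T1}  orig:{}
  cell(2,2) a: {T0}  orig:{}
  cell(3,3) b: {T1}  orig:{}
  cell(4,4) a: {T0}  orig:{}
  cell(5,5) a: {T0}  orig:{}
  cell(0,1) bb: {A}
  cell(1,2) ba: ∅
  cell(2,3) ab: {B,S}
  cell(3,4) ba: ∅
  cell(4,5) aa: {B}
  cell(0,2) bba: ∅
  cell(1,3) bab: ∅
  cell(2,4) aba: {B,X2,X3}  orig:{B}
  cell(3,5) baa: ∅
  cell(0,3) bbab: ∅
  cell(1,4) baba: ∅
  cell(2,5) abaa: {X2,X3}  orig:{}
  cell(0,4) bbaba: {B,S}
  cell(1,5) babaa: ∅
  cell(0,5) bbabaa: {B,S,X2,X3}  orig:{B,S}

S ∈ T[0,5] ⇒ YES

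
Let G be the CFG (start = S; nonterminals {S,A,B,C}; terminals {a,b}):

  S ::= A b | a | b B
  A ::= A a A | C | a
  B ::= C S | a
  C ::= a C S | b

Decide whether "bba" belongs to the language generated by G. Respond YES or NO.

Convert to CNF:
  S -> A T1 | T1 B | a
  A -> A X2 | T0 X3 | a | b
  B -> C S | a
  C -> T0 X4 | b
  T0 -> a
  T1 -> b
  X2 -> T0 A
  X3 -> C S
  X4 -> C S

Fill CYK table bottom-up:
  cell(0,0) b: {A,C,T1}  orig:{A,C}
  cell(1,1) b: {A,C,T1}  orig:{A,C}
  cell(2,2) a: {A,B,S,T0}  orig:{A,B,S}
  cell(0,1) bb: {S}
  cell(1,2) ba: {B,S,X3,X4}  orig:{B,S}
  cell(0,2) bba: {B,S,X3,X4}  orig:{B,S}

S ∈ T[0,2] ⇒ YES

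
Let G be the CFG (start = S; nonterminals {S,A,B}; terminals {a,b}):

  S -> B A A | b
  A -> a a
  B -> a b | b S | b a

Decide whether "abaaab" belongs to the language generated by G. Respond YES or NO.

Convert to CNF:
  S -> B X2 | b
  A -> T0 T0
  B -> T0 T1 | T1 S | T1 T0
  T0 -> a
  T1 -> b
  X2 -> A A

CYK table (by increasing span):
  [0..0]={T0}  "a"  orig:{}
  [1..1]={S,T1}  "b"  orig:{S}
  [2..2]={T0}  "a"  orig:{}
  [3..3]={T0}  "a"  orig:{}
  [4..4]={T0}  "a"  orig:{}
  [5..5]={S,T1}  "b"  orig:{S}
  [0..1]={B}  "ab"
  [1..2]={B}  "ba"
  [2..3]={A}  "aa"
  [3..4]={A}  "aa"
  [4..5]={B}  "ab"
  [0..2]=∅  "aba"
  [1..3]=∅  "baa"
  [2..4]=∅  "aaa"
  [3..5]=∅  "aab"
  [0..3]=∅  "abaa"
  [1..4]=∅  "baaa"
  [2..5]=∅  "aaab"
  [0..4]=∅  "abaaa"
  [1..5]=∅  "baaab"
  [0..5]=∅  "abaaab"

S ∉ T[0,5] ⇒ NO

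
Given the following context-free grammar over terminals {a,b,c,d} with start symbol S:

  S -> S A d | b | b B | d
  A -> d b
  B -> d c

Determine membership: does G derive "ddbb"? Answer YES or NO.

CNF form of G:
  S -> S X3 | T1 B | b | d
  A -> T0 T1
  B -> T0 T2
  T0 -> d
  T1 -> b
  T2 -> c
  X3 -> A T0

Fill CYK table bottom-up:
  [0..0]={S,T0}  "d"  orig:{S}
  [1..1]={S,T0}  "d"  orig:{S}
  [2..2]={S,T1}  "b"  orig:{S}
  [3..3]={S,T1}  "b"  orig:{S}
  [0..1]=∅  "dd"
  [1..2]={A}  "db"
  [2..3]=∅  "bb"
  [0..2]=∅  "ddb"
  [1..3]=∅  "dbb"
  [0..3]=∅  "ddbb"

S ∉ T[0,3] ⇒ NO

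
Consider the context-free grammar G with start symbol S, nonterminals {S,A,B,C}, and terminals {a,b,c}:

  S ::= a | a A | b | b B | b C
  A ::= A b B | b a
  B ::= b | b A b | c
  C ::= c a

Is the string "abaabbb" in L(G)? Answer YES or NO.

Convert to CNF:
  S -> T0 B | T0 C | T1 A | a | b
  A -> A X3 | T0 T1
  B -> T0 X4 | b | c
  C -> T2 T1
  T0 -> b
  T1 -> a
  T2 -> c
  X3 -> T0 B
  X4 -> A T0

CYK fill:
  [0..0]={S,T1}  "a"  orig:{S}
  [1..1]={B,S,T0}  "b"  orig:{B,S}
  [2..2]={S,T1}  "a"  orig:{S}
  [3..3]={S,T1}  "a"  orig:{S}
  [4..4]={B,S,T0}  "b"  orig:{B,S}
  [5..5]={B,S,T0}  "b"  orig:{B,S}
  [6..6]={B,S,T0}  "b"  orig:{B,S}
  [0..1]=∅  "ab"
  [1..2]={A}  "ba"
  [2..3]=∅  "aa"
  [3..4]=∅  "ab"
  [4..5]={S,X3}  "bb"  orig:{S}
  [5..6]={S,X3}  "bb"  orig:{S}
  [0..2]={S}  "aba"
  [1..3]=∅  "baa"
  [2..4]=∅  "aab"
  [3..5]=∅  "abb"
  [4..6]=∅  "bbb"
  [0..3]=∅  "abaa"
  [1..4]=∅  "baab"
  [2..5]=∅  "aabb"
  [3..6]=∅  "abbb"
  [0..4]=∅  "abaab"
  [1..5]=∅  "baabb"
  [2..6]=∅  "aabbb"
  [0..5]=∅  "abaabb"
  [1..6]=∅  "baabbb"
  [0..6]=∅  "abaabbb"

S ∉ T[0,6] ⇒ NO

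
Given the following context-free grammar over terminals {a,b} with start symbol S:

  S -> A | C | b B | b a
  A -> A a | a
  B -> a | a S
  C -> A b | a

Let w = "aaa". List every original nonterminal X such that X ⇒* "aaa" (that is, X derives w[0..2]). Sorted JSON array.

CNF form of G:
  S -> A T0 | A T1 | T1 B | T1 T0 | a
  A -> A T0 | a
  B -> T0 S | a
  C -> A T1 | a
  T0 -> a
  T1 -> b

CYK table (by increasing span) — only the sub-triangle for w[0..2]:
  T[0,0] 'a' = {A,B,C,S,T0}  orig:{A,B,C,S}
  T[1,1] 'a' = {A,B,C,S,T0}  orig:{A,B,C,S}
  T[2,2] 'a' = {A,B,C,S,T0}  orig:{A,B,C,S}
  T[0,1] 'aa' = {A,B,S}
  T[1,2] 'aa' = {A,B,S}
  T[0,2] 'aaa' = {A,B,S}

Original NTs in T[0,2] deriving "aaa": ["A", "B", "S"]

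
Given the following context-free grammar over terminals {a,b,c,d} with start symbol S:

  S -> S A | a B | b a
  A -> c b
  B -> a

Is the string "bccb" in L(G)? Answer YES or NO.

CNF form of G:
  S -> S A | T1 T2 | T2 B
  A -> T0 T1
  B -> a
  T0 -> c
  T1 -> b
  T2 -> a

CYK fill:
  [0..0]={T1}  "b"  orig:{}
  [1..1]={T0}  "c"  orig:{}
  [2..2]={T0}  "c"  orig:{}
  [3..3]={T1}  "b"  orig:{}
  [0..1]=∅  "bc"
  [1..2]=∅  "cc"
  [2..3]={A}  "cb"
  [0..2]=∅  "bcc"
  [1..3]=∅  "ccb"
  [0..3]=∅  "bccb"

S ∉ T[0,3] ⇒ NO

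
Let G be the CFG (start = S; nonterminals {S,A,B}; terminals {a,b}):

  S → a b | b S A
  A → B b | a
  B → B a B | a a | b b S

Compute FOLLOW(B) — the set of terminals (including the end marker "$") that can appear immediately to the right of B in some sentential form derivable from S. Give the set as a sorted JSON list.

FIRST sets, iterate to fixpoint:
round 1:
  A via A→a: +{a}
  B via B→a a: +{a}
  B via B→b b S: +{b}
  S via S→a b: +{a}
  S via S→b S A: +{b}
  S: {a,b}  A: {a}  B: {a,b}
round 2:
  A via A→B b: +{b}
  S: {a,b}  A: {a,b}  B: {a,b}
round 3: done
  S: {a,b}  A: {a,b}  B: {a,b}

FOLLOW sets:
seed FOLLOW(S) with $
[1]
  A→B b: FOLLOW(B) ⊇ FIRST(b) = {b}; new: +{b}
  B→B a B: FOLLOW(B) ⊇ FIRST(a) = {a}; new: +{a}
  B→b b S: FOLLOW(S) ⊇ FOLLOW(B) ⊇ {a,b}; new: +{a,b}
  S→b S A: FOLLOW(A) ⊇ FOLLOW(S) ⊇ {$,a,b}; new: +{$,a,b}
  FOLLOW[S]={$,a,b}  FOLLOW[A]={$,a,b}  FOLLOW[B]={a,b}
[2] (stable)
  FOLLOW[S]={$,a,b}  FOLLOW[A]={$,a,b}  FOLLOW[B]={a,b}

FOLLOW(B) = ["a", "b"]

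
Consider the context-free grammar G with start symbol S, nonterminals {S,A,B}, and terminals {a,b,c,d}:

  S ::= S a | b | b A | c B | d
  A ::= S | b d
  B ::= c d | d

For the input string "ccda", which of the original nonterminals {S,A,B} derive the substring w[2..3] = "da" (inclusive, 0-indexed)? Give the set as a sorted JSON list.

Convert to CNF:
  S -> S T0 | T1 A | T3 B | b | d
  A -> S T0 | T1 A | T1 T2 | T3 B | b | d
  B -> T3 T2 | d
  T0 -> a
  T1 -> b
  T2 -> d
  T3 -> c

CYK table (by increasing span) — only the sub-triangle for w[2..3]:
  [2..2]={A,B,S,T2}  "d"  orig:{A,B,S}
  [3..3]={T0}  "a"  orig:{}
  [2..3]={A,S}  "da"

Original NTs in T[2,3] deriving "da": ["A", "S"]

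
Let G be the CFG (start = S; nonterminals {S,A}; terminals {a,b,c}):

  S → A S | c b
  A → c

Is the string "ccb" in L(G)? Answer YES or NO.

Convert to CNF:
  S -> A S | T0 T1
  A -> c
  T0 -> c
  T1 -> b

CYK fill:
  [0..0]={A,T0}  "c"  orig:{A}
  [1..1]={A,T0}  "c"  orig:{A}
  [2..2]={T1}  "b"  orig:{}
  [0..1]=∅  "cc"
  [1..2]={S}  "cb"
  [0..2]={S}  "ccb"

S ∈ T[0,2] ⇒ YES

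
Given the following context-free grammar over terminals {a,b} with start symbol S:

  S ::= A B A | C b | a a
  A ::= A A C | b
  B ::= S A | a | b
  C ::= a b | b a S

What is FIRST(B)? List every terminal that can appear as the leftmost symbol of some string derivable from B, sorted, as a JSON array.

Compute FIRST by fixpoint:
pass 1:
  A via A→b: +{b}
  B via B→a: +{a}
  B via B→b: +{b}
  C via C→a b: +{a}
  C via C→b a S: +{b}
  S via S→A B A: +{b}
  S via S→C b: +{a}
  S: {a,b}  A: {b}  B: {a,b}  C: {a,b}
pass 2: done
  S: {a,b}  A: {b}  B: {a,b}  C: {a,b}

FIRST(B) = ["a", "b"]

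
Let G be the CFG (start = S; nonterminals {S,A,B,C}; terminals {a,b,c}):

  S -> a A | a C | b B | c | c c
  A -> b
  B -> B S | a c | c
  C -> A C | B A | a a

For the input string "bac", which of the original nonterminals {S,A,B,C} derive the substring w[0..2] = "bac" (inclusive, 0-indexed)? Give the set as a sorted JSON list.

CNF form of G:
  S -> T0 A | T0 C | T1 T1 | T2 B | c
  A -> b
  B -> B S | T0 T1 | c
  C -> A C | B A | T0 T0
  T0 -> a
  T1 -> c
  T2 -> b

CYK table (by increasing span) — only the sub-triangle for w[0..2]:
  cell(0,0) b: {A,T2}  orig:{A}
  cell(1,1) a: {T0}  orig:{}
  cell(2,2) c: {B,S,T1}  orig:{B,S}
  cell(0,1) ba: ∅
  cell(1,2) ac: {B}
  cell(0,2) bac: {S}

Original NTs in T[0,2] deriving "bac": ["S"]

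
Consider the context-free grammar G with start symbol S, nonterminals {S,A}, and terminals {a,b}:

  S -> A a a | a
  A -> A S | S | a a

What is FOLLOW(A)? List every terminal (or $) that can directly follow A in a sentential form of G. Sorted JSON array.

FIRST iteration:
[1]
  A via A→a a: +{a}
  S via S→A a a: +{a}
  S: {a}  A: {a}
[2] (stable)
  S: {a}  A: {a}

FOLLOW iteration:
initialize: $ ∈ FOLLOW(S)
round 1:
  A→A S: FOLLOW(A) ⊇ FIRST(S) = {a}; new: +{a}
  A→A S: FOLLOW(S) ⊇ FOLLOW(A) ⊇ {a}; new: +{a}
  FOLLOW[S]={$,a}  FOLLOW[A]={a}
round 2: — fixpoint
  FOLLOW[S]={$,a}  FOLLOW[A]={a}

FOLLOW(A) = ["a"]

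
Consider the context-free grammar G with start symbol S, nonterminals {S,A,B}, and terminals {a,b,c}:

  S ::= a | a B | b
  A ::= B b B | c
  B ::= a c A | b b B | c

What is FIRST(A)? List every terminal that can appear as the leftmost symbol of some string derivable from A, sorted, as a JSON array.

FIRST sets, iterate to fixpoint:
iter 1:
  A via A→c: +{c}
  B via B→a c A: +{a}
  B via B→b b B: +{b}
  B via B→c: +{c}
  S via S→a: +{a}
  S via S→b: +{b}
  FIRST[S]={a,b}  FIRST[A]={c}  FIRST[B]={a,b,c}
iter 2:
  A via A→B b B: +{a,b}
  FIRST[S]={a,b}  FIRST[A]={a,b,c}  FIRST[B]={a,b,c}
iter 3: (stable)
  FIRST[S]={a,b}  FIRST[A]={a,b,c}  FIRST[B]={a,b,c}

FIRST(A) = ["a", "b", "c"]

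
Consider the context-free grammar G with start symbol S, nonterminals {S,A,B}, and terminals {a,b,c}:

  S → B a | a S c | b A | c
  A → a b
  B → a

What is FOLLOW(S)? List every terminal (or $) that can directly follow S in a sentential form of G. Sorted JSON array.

FIRST sets, iterate to fixpoint:
pass 1:
  A via A→a b: +{a}
  B via B→a: +{a}
  S via S→B a: +{a}
  S via S→b A: +{b}
  S via S→c: +{c}
  FIRST(S)={a,b,c}  FIRST(A)={a}  FIRST(B)={a}
pass 2: (no change)
  FIRST(S)={a,b,c}  FIRST(A)={a}  FIRST(B)={a}

Compute FOLLOW by fixpoint:
seed FOLLOW(S) with $
[1]
  S→B a: FOLLOW(B) ⊇ FIRST(a) = {a}; new: +{a}
  S→a S c: FOLLOW(S) ⊇ FIRST(c) = {c}; new: +{c}
  S→b A: FOLLOW(A) ⊇ FOLLOW(S) ⊇ {$,c}; new: +{$,c}
  S: {$,c}  A: {$,c}  B: {a}
[2] — fixpoint
  S: {$,c}  A: {$,c}  B: {a}

FOLLOW(S) = ["$", "c"]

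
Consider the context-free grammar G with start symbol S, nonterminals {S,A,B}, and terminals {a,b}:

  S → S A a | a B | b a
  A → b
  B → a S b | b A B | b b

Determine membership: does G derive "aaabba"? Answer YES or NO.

Convert to CNF:
  S -> S X4 | T0 B | T1 T0
  A -> b
  B -> T0 X2 | T1 T1 | T1 X3
  T0 -> a
  T1 -> b
  X2 -> S T1
  X3 -> A B
  X4 -> A T0

CYK fill:
  T[0,0] 'a' = {T0}  orig:{}
  T[1,1] 'a' = {T0}  orig:{}
  T[2,2] 'a' = {T0}  orig:{}
  T[3,3] 'b' = {A,T1}  orig:{A}
  T[4,4] 'b' = {A,T1}  orig:{A}
  T[5,5] 'a' = {T0}  orig:{}
  T[0,1] 'aa' = ∅
  T[1,2] 'aa' = ∅
  T[2,3] 'ab' = ∅
  T[3,4] 'bb' = {B}
  T[4,5] 'ba' = {S,X4}  orig:{S}
  T[0,2] 'aaa' = ∅
  T[1,3] 'aab' = ∅
  T[2,4] 'abb' = {S}
  T[3,5] 'bba' = ∅
  T[0,3] 'aaab' = ∅
  T[1,4] 'aabb' = ∅
  T[2,5] 'abba' = ∅
  T[0,4] 'aaabb' = ∅
  T[1,5] 'aabba' = ∅
  T[0,5] 'aaabba' = ∅

S ∉ T[0,5] ⇒ NO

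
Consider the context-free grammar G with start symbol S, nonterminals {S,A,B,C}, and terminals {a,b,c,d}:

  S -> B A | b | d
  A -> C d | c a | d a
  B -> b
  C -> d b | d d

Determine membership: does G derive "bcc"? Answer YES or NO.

Convert to CNF:
  S -> B A | b | d
  A -> C T0 | T0 T2 | T1 T2
  B -> b
  C -> T0 T0 | T0 T3
  T0 -> d
  T1 -> c
  T2 -> a
  T3 -> b

CYK fill:
  [0..0]={B,S,T3}  "b"  orig:{B,S}
  [1..1]={T1}  "c"  orig:{}
  [2..2]={T1}  "c"  orig:{}
  [0..1]=∅  "bc"
  [1..2]=∅  "cc"
  [0..2]=∅  "bcc"

S ∉ T[0,2] ⇒ NO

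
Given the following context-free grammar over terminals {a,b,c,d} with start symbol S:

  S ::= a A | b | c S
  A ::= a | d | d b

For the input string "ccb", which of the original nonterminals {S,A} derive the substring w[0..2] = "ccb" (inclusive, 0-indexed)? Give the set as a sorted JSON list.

CNF form of G:
  S -> T2 A | T3 S | b
  A -> T0 T1 | a | d
  T0 -> d
  T1 -> b
  T2 -> a
  T3 -> c

CYK fill — only the sub-triangle for w[0..2]:
  [0..0]={T3}  "c"  orig:{}
  [1..1]={T3}  "c"  orig:{}
  [2..2]={S,T1}  "b"  orig:{S}
  [0..1]=∅  "cc"
  [1..2]={S}  "cb"
  [0..2]={S}  "ccb"

Original NTs in T[0,2] deriving "ccb": ["S"]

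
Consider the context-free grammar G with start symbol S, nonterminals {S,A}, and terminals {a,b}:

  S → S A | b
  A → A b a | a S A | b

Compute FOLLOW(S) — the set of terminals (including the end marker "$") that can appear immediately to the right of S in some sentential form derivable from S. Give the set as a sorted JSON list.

Compute FIRST by fixpoint:
iter 1:
  A via A→a S A: +{a}
  A via A→b: +{b}
  S via S→b: +{b}
  S: {b}  A: {a,b}
iter 2: (no change)
  S: {b}  A: {a,b}

FOLLOW iteration:
FOLLOW(S) := {$}
iter 1:
  A→A b a: FOLLOW(A) ⊇ FIRST(b) = {b}; new: +{b}
  A→a S A: FOLLOW(S) ⊇ FIRST(A) = {a,b}; new: +{a,b}
  S→S A: FOLLOW(A) ⊇ FOLLOW(S) ⊇ {$,a,b}; new: +{$,a}
  FOLLOW(S)={$,a,b}  FOLLOW(A)={$,a,b}
iter 2: (no change)
  FOLLOW(S)={$,a,b}  FOLLOW(A)={$,a,b}

FOLLOW(S) = ["$", "a", "b"]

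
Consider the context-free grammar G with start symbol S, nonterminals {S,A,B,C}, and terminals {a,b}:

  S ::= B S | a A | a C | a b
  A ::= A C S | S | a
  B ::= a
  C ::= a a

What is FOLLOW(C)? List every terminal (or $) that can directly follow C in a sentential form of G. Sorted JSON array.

FIRST sets, iterate to fixpoint:
round 1:
  A via A→a: +{a}
  B via B→a: +{a}
  C via C→a a: +{a}
  S via S→B S: +{a}
  S: {a}  A: {a}  B: {a}  C: {a}
round 2: done
  S: {a}  A: {a}  B: {a}  C: {a}

FOLLOW sets:
seed FOLLOW(S) with $
round 1:
  A→A C S: FOLLOW(A) ⊇ FIRST(C) = {a}; new: +{a}
  A→A C S: FOLLOW(C) ⊇ FIRST(S) = {a}; new: +{a}
  A→A C S: FOLLOW(S) ⊇ FOLLOW(A) ⊇ {a}; new: +{a}
  S→B S: FOLLOW(B) ⊇ FIRST(S) = {a}; new: +{a}
  S→a A: FOLLOW(A) ⊇ FOLLOW(S) ⊇ {$,a}; new: +{$}
  S→a C: FOLLOW(C) ⊇ FOLLOW(S) ⊇ {$,a}; new: +{$}
  FOLLOW[S]={$,a}  FOLLOW[A]={$,a}  FOLLOW[B]={a}  FOLLOW[C]={$,a}
round 2: — fixpoint
  FOLLOW[S]={$,a}  FOLLOW[A]={$,a}  FOLLOW[B]={a}  FOLLOW[C]={$,a}

FOLLOW(C) = ["$", "a"]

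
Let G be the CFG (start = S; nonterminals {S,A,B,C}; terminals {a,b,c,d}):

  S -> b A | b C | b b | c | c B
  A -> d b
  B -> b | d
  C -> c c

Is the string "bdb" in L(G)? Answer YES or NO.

Convert to CNF:
  S -> T1 A | T1 C | T1 T1 | T2 B | c
  A -> T0 T1
  B -> b | d
  C -> T2 T2
  T0 -> d
  T1 -> b
  T2 -> c

CYK table (by increasing span):
  [0..0]={B,T1}  "b"  orig:{B}
  [1..1]={B,T0}  "d"  orig:{B}
  [2..2]={B,T1}  "b"  orig:{B}
  [0..1]=∅  "bd"
  [1..2]={A}  "db"
  [0..2]={S}  "bdb"

S ∈ T[0,2] ⇒ YES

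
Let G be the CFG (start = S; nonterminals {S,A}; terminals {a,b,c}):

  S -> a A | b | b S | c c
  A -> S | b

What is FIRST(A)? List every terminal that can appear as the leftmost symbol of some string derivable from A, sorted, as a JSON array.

Compute FIRST by fixpoint:
iter 1:
  A via A→b: +{b}
  S via S→a A: +{a}
  S via S→b: +{b}
  S via S→c c: +{c}
  S: {a,b,c}  A: {b}
iter 2:
  A via A→S: +{a,c}
  S: {a,b,c}  A: {a,b,c}
iter 3: done
  S: {a,b,c}  A: {a,b,c}

FIRST(A) = ["a", "b", "c"]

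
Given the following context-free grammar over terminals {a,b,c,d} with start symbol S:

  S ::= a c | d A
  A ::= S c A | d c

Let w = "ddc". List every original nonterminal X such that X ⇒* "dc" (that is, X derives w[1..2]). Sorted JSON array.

CNF form of G:
  S -> T1 A | T2 T0
  A -> S X3 | T1 T0
  T0 -> c
  T1 -> d
  T2 -> a
  X3 -> T0 A

CYK fill, restricted to cells inside w[1..2]:
  cell(1,1) d: {T1}  orig:{}
  cell(2,2) c: {T0}  orig:{}
  cell(1,2) dc: {A}

Original NTs in T[1,2] deriving "dc": ["A"]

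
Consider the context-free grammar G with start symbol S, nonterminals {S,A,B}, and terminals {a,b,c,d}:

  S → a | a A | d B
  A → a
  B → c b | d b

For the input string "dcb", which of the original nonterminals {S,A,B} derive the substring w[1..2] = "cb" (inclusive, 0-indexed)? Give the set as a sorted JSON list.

Convert to CNF:
  S -> T2 B | T3 A | a
  A -> a
  B -> T0 T1 | T2 T1
  T0 -> c
  T1 -> b
  T2 -> d
  T3 -> a

Fill CYK table bottom-up — only the sub-triangle for w[1..2]:
  T[1,1] 'c' = {T0}  orig:{}
  T[2,2] 'b' = {T1}  orig:{}
  T[1,2] 'cb' = {B}

Original NTs in T[1,2] deriving "cb": ["B"]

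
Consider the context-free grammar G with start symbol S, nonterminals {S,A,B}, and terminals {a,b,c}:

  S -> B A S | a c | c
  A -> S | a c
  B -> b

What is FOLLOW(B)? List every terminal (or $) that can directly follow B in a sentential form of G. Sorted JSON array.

FIRST iteration:
round 1:
  A via A→a c: +{a}
  B via B→b: +{b}
  S via S→B A S: +{b}
  S via S→a c: +{a}
  S via S→c: +{c}
  FIRST(S)={a,b,c}  FIRST(A)={a}  FIRST(B)={b}
round 2:
  A via A→S: +{b,c}
  FIRST(S)={a,b,c}  FIRST(A)={a,b,c}  FIRST(B)={b}
round 3: (no change)
  FIRST(S)={a,b,c}  FIRST(A)={a,b,c}  FIRST(B)={b}

FOLLOW iteration:
initialize: $ ∈ FOLLOW(S)
round 1:
  S→B A S: FOLLOW(B) ⊇ FIRST(A) = {a,b,c}; new: +{a,b,c}
  S→B A S: FOLLOW(A) ⊇ FIRST(S) = {a,b,c}; new: +{a,b,c}
  FOLLOW[S]={$}  FOLLOW[A]={a,b,c}  FOLLOW[B]={a,b,c}
round 2:
  A→S: FOLLOW(S) ⊇ FOLLOW(A) ⊇ {a,b,c}; new: +{a,b,c}
  FOLLOW[S]={$,a,b,c}  FOLLOW[A]={a,b,c}  FOLLOW[B]={a,b,c}
round 3: (no change)
  FOLLOW[S]={$,a,b,c}  FOLLOW[A]={a,b,c}  FOLLOW[B]={a,b,c}

FOLLOW(B) = ["a", "b", "c"]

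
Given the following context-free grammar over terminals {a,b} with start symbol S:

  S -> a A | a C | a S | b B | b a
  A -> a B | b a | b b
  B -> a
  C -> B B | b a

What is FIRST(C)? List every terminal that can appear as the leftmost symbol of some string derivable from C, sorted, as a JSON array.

FIRST sets, iterate to fixpoint:
iter 1:
  A via A→a B: +{a}
  A via A→b a: +{b}
  B via B→a: +{a}
  C via C→B B: +{a}
  C via C→b a: +{b}
  S via S→a A: +{a}
  S via S→b B: +{b}
  S: {a,b}  A: {a,b}  B: {a}  C: {a,b}
iter 2: (no change)
  S: {a,b}  A: {a,b}  B: {a}  C: {a,b}

FIRST(C) = ["a", "b"]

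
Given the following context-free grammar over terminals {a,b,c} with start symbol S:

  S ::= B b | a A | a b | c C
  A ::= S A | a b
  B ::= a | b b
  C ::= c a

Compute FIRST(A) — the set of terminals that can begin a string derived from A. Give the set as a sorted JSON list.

Compute FIRST by fixpoint:
[1]
  A via A→a b: +{a}
  B via B→a: +{a}
  B via B→b b: +{b}
  C via C→c a: +{c}
  S via S→B b: +{a,b}
  S via S→c C: +{c}
  FIRST[S]={a,b,c}  FIRST[A]={a}  FIRST[B]={a,b}  FIRST[C]={c}
[2]
  A via A→S A: +{b,c}
  FIRST[S]={a,b,c}  FIRST[A]={a,b,c}  FIRST[B]={a,b}  FIRST[C]={c}
[3] done
  FIRST[S]={a,b,c}  FIRST[A]={a,b,c}  FIRST[B]={a,b}  FIRST[C]={c}

FIRST(A) = ["a", "b", "c"]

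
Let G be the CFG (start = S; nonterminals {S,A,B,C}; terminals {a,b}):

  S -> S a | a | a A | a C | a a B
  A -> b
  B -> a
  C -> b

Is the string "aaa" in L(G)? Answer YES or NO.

Convert to CNF:
  S -> S T0 | T0 A | T0 C | T0 X1 | a
  A -> b
  B -> a
  C -> b
  T0 -> a
  X1 -> T0 B

Fill CYK table bottom-up:
  [0..0]={B,S,T0}  "a"  orig:{B,S}
  [1..1]={B,S,T0}  "a"  orig:{B,S}
  [2..2]={B,S,T0}  "a"  orig:{B,S}
  [0..1]={S,X1}  "aa"  orig:{S}
  [1..2]={S,X1}  "aa"  orig:{S}
  [0..2]={S}  "aaa"

S ∈ T[0,2] ⇒ YES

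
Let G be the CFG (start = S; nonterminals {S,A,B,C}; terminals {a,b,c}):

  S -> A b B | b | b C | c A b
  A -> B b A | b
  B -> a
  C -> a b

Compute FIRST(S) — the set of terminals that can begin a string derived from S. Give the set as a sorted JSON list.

FIRST sets, iterate to fixpoint:
[1]
  A via A→b: +{b}
  B via B→a: +{a}
  C via C→a b: +{a}
  S via S→A b B: +{b}
  S via S→c A b: +{c}
  S: {b,c}  A: {b}  B: {a}  C: {a}
[2]
  A via A→B b A: +{a}
  S via S→A b B: +{a}
  S: {a,b,c}  A: {a,b}  B: {a}  C: {a}
[3] done
  S: {a,b,c}  A: {a,b}  B: {a}  C: {a}

FIRST(S) = ["a", "b", "c"]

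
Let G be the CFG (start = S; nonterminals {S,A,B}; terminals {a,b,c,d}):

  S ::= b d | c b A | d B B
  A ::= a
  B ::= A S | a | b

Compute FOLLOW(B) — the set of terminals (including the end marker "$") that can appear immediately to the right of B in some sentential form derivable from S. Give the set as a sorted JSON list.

FIRST sets, iterate to fixpoint:
[1]
  A via A→a: +{a}
  B via B→A S: +{a}
  B via B→b: +{b}
  S via S→b d: +{b}
  S via S→c b A: +{c}
  S via S→d B B: +{d}
  S: {b,c,d}  A: {a}  B: {a,b}
[2] (stable)
  S: {b,c,d}  A: {a}  B: {a,b}

Compute FOLLOW by fixpoint:
seed FOLLOW(S) with $
[1]
  B→A S: FOLLOW(A) ⊇ FIRST(S) = {b,c,d}; new: +{b,c,d}
  S→c b A: FOLLOW(A) ⊇ FOLLOW(S) ⊇ {$}; new: +{$}
  S→d B B: FOLLOW(B) ⊇ FIRST(B) = {a,b}; new: +{a,b}
  S→d B B: FOLLOW(B) ⊇ FOLLOW(S) ⊇ {$}; new: +{$}
  S: {$}  A: {$,b,c,d}  B: {$,a,b}
[2]
  B→A S: FOLLOW(S) ⊇ FOLLOW(B) ⊇ {$,a,b}; new: +{a,b}
  S→c b A: FOLLOW(A) ⊇ FOLLOW(S) ⊇ {$,a,b}; new: +{a}
  S: {$,a,b}  A: {$,a,b,c,d}  B: {$,a,b}
[3] done
  S: {$,a,b}  A: {$,a,b,c,d}  B: {$,a,b}

FOLLOW(B) = ["$", "a", "b"]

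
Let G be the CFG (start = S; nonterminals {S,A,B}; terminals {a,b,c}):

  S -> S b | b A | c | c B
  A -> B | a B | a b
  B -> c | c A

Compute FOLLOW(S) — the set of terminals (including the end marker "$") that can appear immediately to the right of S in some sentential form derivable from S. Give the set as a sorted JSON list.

FIRST iteration:
pass 1:
  A via A→a B: +{a}
  B via B→c: +{c}
  S via S→b A: +{b}
  S via S→c: +{c}
  S: {b,c}  A: {a}  B: {c}
pass 2:
  A via A→B: +{c}
  S: {b,c}  A: {a,c}  B: {c}
pass 3: (stable)
  S: {b,c}  A: {a,c}  B: {c}

FOLLOW sets:
FOLLOW(S) := {$}
round 1:
  S→S b: FOLLOW(S) ⊇ FIRST(b) = {b}; new: +{b}
  S→b A: FOLLOW(A) ⊇ FOLLOW(S) ⊇ {$,b}; new: +{$,b}
  S→c B: FOLLOW(B) ⊇ FOLLOW(S) ⊇ {$,b}; new: +{$,b}
  S: {$,b}  A: {$,b}  B: {$,b}
round 2: — fixpoint
  S: {$,b}  A: {$,b}  B: {$,b}

FOLLOW(S) = ["$", "b"]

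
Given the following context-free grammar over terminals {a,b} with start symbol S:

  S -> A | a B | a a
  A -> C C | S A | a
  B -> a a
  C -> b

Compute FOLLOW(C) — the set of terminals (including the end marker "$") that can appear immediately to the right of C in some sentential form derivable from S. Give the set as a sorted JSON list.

Compute FIRST by fixpoint:
iter 1:
  A via A→a: +{a}
  B via B→a a: +{a}
  C via C→b: +{b}
  S via S→A: +{a}
  S: {a}  A: {a}  B: {a}  C: {b}
iter 2:
  A via A→C C: +{b}
  S via S→A: +{b}
  S: {a,b}  A: {a,b}  B: {a}  C: {b}
iter 3: — fixpoint
  S: {a,b}  A: {a,b}  B: {a}  C: {b}

Compute FOLLOW by fixpoint:
seed FOLLOW(S) with $
round 1:
  A→C C: FOLLOW(C) ⊇ FIRST(C) = {b}; new: +{b}
  A→S A: FOLLOW(S) ⊇ FIRST(A) = {a,b}; new: +{a,b}
  S→A: FOLLOW(A) ⊇ FOLLOW(S) ⊇ {$,a,b}; new: +{$,a,b}
  S→a B: FOLLOW(B) ⊇ FOLLOW(S) ⊇ {$,a,b}; new: +{$,a,b}
  FOLLOW[S]={$,a,b}  FOLLOW[A]={$,a,b}  FOLLOW[B]={$,a,b}  FOLLOW[C]={b}
round 2:
  A→C C: FOLLOW(C) ⊇ FOLLOW(A) ⊇ {$,a,b}; new: +{$,a}
  FOLLOW[S]={$,a,b}  FOLLOW[A]={$,a,b}  FOLLOW[B]={$,a,b}  FOLLOW[C]={$,a,b}
round 3: — fixpoint
  FOLLOW[S]={$,a,b}  FOLLOW[A]={$,a,b}  FOLLOW[B]={$,a,b}  FOLLOW[C]={$,a,b}

FOLLOW(C) = ["$", "a", "b"]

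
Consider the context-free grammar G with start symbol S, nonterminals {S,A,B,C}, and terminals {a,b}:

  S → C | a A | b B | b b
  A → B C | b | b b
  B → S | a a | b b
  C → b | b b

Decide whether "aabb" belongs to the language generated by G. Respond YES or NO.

Convert to CNF:
  S -> T0 B | T0 T0 | T1 A | b
  A -> B C | T0 T0 | b
  B -> T0 B | T0 T0 | T1 A | T1 T1 | b
  C -> T0 T0 | b
  T0 -> b
  T1 -> a

CYK table (by increasing span):
  cell(0,0) a: {T1}  orig:{}
  cell(1,1) a: {T1}  orig:{}
  cell(2,2) b: {A,B,C,S,T0}  orig:{A,B,C,S}
  cell(3,3) b: {A,B,C,S,T0}  orig:{A,B,C,S}
  cell(0,1) aa: {B}
  cell(1,2) ab: {B,S}
  cell(2,3) bb: {A,B,C,S}
  cell(0,2) aab: {A}
  cell(1,3) abb: {A,B,S}
  cell(0,3) aabb: {A,B,S}

S ∈ T[0,3] ⇒ YES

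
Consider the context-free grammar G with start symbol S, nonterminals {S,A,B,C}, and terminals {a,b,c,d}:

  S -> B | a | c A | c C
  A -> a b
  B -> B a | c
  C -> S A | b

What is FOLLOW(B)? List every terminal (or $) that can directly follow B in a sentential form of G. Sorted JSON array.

Compute FIRST by fixpoint:
pass 1:
  A via A→a b: +{a}
  B via B→c: +{c}
  C via C→b: +{b}
  S via S→B: +{c}
  S via S→a: +{a}
  S: {a,c}  A: {a}  B: {c}  C: {b}
pass 2:
  C via C→S A: +{a,c}
  S: {a,c}  A: {a}  B: {c}  C: {a,b,c}
pass 3: — fixpoint
  S: {a,c}  A: {a}  B: {c}  C: {a,b,c}

Compute FOLLOW by fixpoint:
initialize: $ ∈ FOLLOW(S)
pass 1:
  B→B a: FOLLOW(B) ⊇ FIRST(a) = {a}; new: +{a}
  C→S A: FOLLOW(S) ⊇ FIRST(A) = {a}; new: +{a}
  S→B: FOLLOW(B) ⊇ FOLLOW(S) ⊇ {$,a}; new: +{$}
  S→c A: FOLLOW(A) ⊇ FOLLOW(S) ⊇ {$,a}; new: +{$,a}
  S→c C: FOLLOW(C) ⊇ FOLLOW(S) ⊇ {$,a}; new: +{$,a}
  FOLLOW(S)={$,a}  FOLLOW(A)={$,a}  FOLLOW(B)={$,a}  FOLLOW(C)={$,a}
pass 2: done
  FOLLOW(S)={$,a}  FOLLOW(A)={$,a}  FOLLOW(B)={$,a}  FOLLOW(C)={$,a}

FOLLOW(B) = ["$", "a"]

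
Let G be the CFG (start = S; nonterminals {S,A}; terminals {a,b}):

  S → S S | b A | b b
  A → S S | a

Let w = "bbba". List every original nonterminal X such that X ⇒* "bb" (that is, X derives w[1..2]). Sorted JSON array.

Convert to CNF:
  S -> S S | T0 A | T0 T0
  A -> S S | a
  T0 -> b

Fill CYK table bottom-up, restricted to cells inside w[1..2]:
  [1..1]={T0}  "b"  orig:{}
  [2..2]={T0}  "b"  orig:{}
  [1..2]={S}  "bb"

Original NTs in T[1,2] deriving "bb": ["S"]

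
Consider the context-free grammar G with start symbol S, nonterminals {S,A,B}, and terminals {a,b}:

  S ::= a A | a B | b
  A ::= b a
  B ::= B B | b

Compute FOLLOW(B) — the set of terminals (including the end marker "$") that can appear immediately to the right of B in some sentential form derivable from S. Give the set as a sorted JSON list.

Compute FIRST by fixpoint:
round 1:
  A via A→b a: +{b}
  B via B→b: +{b}
  S via S→a A: +{a}
  S via S→b: +{b}
  FIRST[S]={a,b}  FIRST[A]={b}  FIRST[B]={b}
round 2: (no change)
  FIRST[S]={a,b}  FIRST[A]={b}  FIRST[B]={b}

FOLLOW iteration:
FOLLOW(S) := {$}
[1]
  B→B B: FOLLOW(B) ⊇ FIRST(B) = {b}; new: +{b}
  S→a A: FOLLOW(A) ⊇ FOLLOW(S) ⊇ {$}; new: +{$}
  S→a B: FOLLOW(B) ⊇ FOLLOW(S) ⊇ {$}; new: +{$}
  FOLLOW(S)={$}  FOLLOW(A)={$}  FOLLOW(B)={$,b}
[2] (no change)
  FOLLOW(S)={$}  FOLLOW(A)={$}  FOLLOW(B)={$,b}

FOLLOW(B) = ["$", "b"]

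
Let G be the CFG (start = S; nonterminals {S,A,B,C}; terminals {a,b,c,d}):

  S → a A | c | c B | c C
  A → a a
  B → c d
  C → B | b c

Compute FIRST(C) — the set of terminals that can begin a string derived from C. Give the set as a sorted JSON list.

FIRST iteration:
iter 1:
  A via A→a a: +{a}
  B via B→c d: +{c}
  C via C→B: +{c}
  C via C→b c: +{b}
  S via S→a A: +{a}
  S via S→c: +{c}
  S: {a,c}  A: {a}  B: {c}  C: {b,c}
iter 2: (stable)
  S: {a,c}  A: {a}  B: {c}  C: {b,c}

FIRST(C) = ["b", "c"]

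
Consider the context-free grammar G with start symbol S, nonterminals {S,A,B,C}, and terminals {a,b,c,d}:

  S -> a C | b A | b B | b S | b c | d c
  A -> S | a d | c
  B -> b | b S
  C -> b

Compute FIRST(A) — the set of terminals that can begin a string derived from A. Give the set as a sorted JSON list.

FIRST iteration:
[1]
  A via A→a d: +{a}
  A via A→c: +{c}
  B via B→b: +{b}
  C via C→b: +{b}
  S via S→a C: +{a}
  S via S→b A: +{b}
  S via S→d c: +{d}
  FIRST[S]={a,b,d}  FIRST[A]={a,c}  FIRST[B]={b}  FIRST[C]={b}
[2]
  A via A→S: +{b,d}
  FIRST[S]={a,b,d}  FIRST[A]={a,b,c,d}  FIRST[B]={b}  FIRST[C]={b}
[3] — fixpoint
  FIRST[S]={a,b,d}  FIRST[A]={a,b,c,d}  FIRST[B]={b}  FIRST[C]={b}

FIRST(A) = ["a", "b", "c", "d"]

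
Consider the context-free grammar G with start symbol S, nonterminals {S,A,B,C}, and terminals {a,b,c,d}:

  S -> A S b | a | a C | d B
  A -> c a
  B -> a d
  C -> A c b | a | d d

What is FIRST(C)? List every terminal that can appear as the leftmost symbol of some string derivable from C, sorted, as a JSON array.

Compute FIRST by fixpoint:
[1]
  A via A→c a: +{c}
  B via B→a d: +{a}
  C via C→A c b: +{c}
  C via C→a: +{a}
  C via C→d d: +{d}
  S via S→A S b: +{c}
  S via S→a: +{a}
  S via S→d B: +{d}
  FIRST[S]={a,c,d}  FIRST[A]={c}  FIRST[B]={a}  FIRST[C]={a,c,d}
[2] — fixpoint
  FIRST[S]={a,c,d}  FIRST[A]={c}  FIRST[B]={a}  FIRST[C]={a,c,d}

FIRST(C) = ["a", "c", "d"]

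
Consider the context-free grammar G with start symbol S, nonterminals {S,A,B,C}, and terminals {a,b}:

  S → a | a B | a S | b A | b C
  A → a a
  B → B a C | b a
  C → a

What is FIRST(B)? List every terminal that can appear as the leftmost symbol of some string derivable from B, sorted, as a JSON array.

Compute FIRST by fixpoint:
round 1:
  A via A→a a: +{a}
  B via B→b a: +{b}
  C via C→a: +{a}
  S via S→a: +{a}
  S via S→b A: +{b}
  FIRST[S]={a,b}  FIRST[A]={a}  FIRST[B]={b}  FIRST[C]={a}
round 2: — fixpoint
  FIRST[S]={a,b}  FIRST[A]={a}  FIRST[B]={b}  FIRST[C]={a}

FIRST(B) = ["b"]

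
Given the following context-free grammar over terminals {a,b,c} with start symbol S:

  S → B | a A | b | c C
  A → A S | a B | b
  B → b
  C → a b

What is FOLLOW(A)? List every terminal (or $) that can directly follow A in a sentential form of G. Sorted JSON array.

FIRST sets, iterate to fixpoint:
[1]
  A via A→a B: +{a}
  A via A→b: +{b}
  B via B→b: +{b}
  C via C→a b: +{a}
  S via S→B: +{b}
  S via S→a A: +{a}
  S via S→c C: +{c}
  S: {a,b,c}  A: {a,b}  B: {b}  C: {a}
[2] — fixpoint
  S: {a,b,c}  A: {a,b}  B: {b}  C: {a}

FOLLOW sets:
FOLLOW(S) := {$}
iter 1:
  A→A S: FOLLOW(A) ⊇ FIRST(S) = {a,b,c}; new: +{a,b,c}
  A→A S: FOLLOW(S) ⊇ FOLLOW(A) ⊇ {a,b,c}; new: +{a,b,c}
  A→a B: FOLLOW(B) ⊇ FOLLOW(A) ⊇ {a,b,c}; new: +{a,b,c}
  S→B: FOLLOW(B) ⊇ FOLLOW(S) ⊇ {$,a,b,c}; new: +{$}
  S→a A: FOLLOW(A) ⊇ FOLLOW(S) ⊇ {$,a,b,c}; new: +{$}
  S→c C: FOLLOW(C) ⊇ FOLLOW(S) ⊇ {$,a,b,c}; new: +{$,a,b,c}
  S: {$,a,b,c}  A: {$,a,b,c}  B: {$,a,b,c}  C: {$,a,b,c}
iter 2: — fixpoint
  S: {$,a,b,c}  A: {$,a,b,c}  B: {$,a,b,c}  C: {$,a,b,c}

FOLLOW(A) = ["$", "a", "b", "c"]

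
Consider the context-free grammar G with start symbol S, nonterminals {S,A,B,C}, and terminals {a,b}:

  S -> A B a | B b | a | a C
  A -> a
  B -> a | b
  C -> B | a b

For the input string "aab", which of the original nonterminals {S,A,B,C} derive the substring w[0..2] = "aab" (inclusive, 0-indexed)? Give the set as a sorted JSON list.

Convert to CNF:
  S -> A X2 | B T1 | T0 C | a
  A -> a
  B -> a | b
  C -> T0 T1 | a | b
  T0 -> a
  T1 -> b
  X2 -> B T0

Fill CYK table bottom-up, restricted to cells inside w[0..2]:
  [0..0]={A,B,C,S,T0}  "a"  orig:{A,B,C,S}
  [1..1]={A,B,C,S,T0}  "a"  orig:{A,B,C,S}
  [2..2]={B,C,T1}  "b"  orig:{B,C}
  [0..1]={S,X2}  "aa"  orig:{S}
  [1..2]={C,S}  "ab"
  [0..2]={S}  "aab"

Original NTs in T[0,2] deriving "aab": ["S"]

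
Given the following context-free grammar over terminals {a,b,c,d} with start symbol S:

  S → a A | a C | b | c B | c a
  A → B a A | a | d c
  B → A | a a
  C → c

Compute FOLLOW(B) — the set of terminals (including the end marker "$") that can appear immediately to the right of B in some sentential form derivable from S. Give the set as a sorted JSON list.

Compute FIRST by fixpoint:
iter 1:
  A via A→a: +{a}
  A via A→d c: +{d}
  B via B→A: +{a,d}
  C via C→c: +{c}
  S via S→a A: +{a}
  S via S→b: +{b}
  S via S→c B: +{c}
  FIRST(S)={a,b,c}  FIRST(A)={a,d}  FIRST(B)={a,d}  FIRST(C)={c}
iter 2: — fixpoint
  FIRST(S)={a,b,c}  FIRST(A)={a,d}  FIRST(B)={a,d}  FIRST(C)={c}

FOLLOW sets:
initialize: $ ∈ FOLLOW(S)
iter 1:
  A→B a A: FOLLOW(B) ⊇ FIRST(a) = {a}; new: +{a}
  B→A: FOLLOW(A) ⊇ FOLLOW(B) ⊇ {a}; new: +{a}
  S→a A: FOLLOW(A) ⊇ FOLLOW(S) ⊇ {$}; new: +{$}
  S→a C: FOLLOW(C) ⊇ FOLLOW(S) ⊇ {$}; new: +{$}
  S→c B: FOLLOW(B) ⊇ FOLLOW(S) ⊇ {$}; new: +{$}
  S: {$}  A: {$,a}  B: {$,a}  C: {$}
iter 2: (no change)
  S: {$}  A: {$,a}  B: {$,a}  C: {$}

FOLLOW(B) = ["$", "a"]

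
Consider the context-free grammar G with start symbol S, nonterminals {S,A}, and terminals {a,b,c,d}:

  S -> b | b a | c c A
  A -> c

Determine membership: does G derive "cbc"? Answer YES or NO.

Convert to CNF:
  S -> T0 T1 | T2 X3 | b
  A -> c
  T0 -> b
  T1 -> a
  T2 -> c
  X3 -> T2 A

CYK table (by increasing span):
  [0..0]={A,T2}  "c"  orig:{A}
  [1..1]={S,T0}  "b"  orig:{S}
  [2..2]={A,T2}  "c"  orig:{A}
  [0..1]=∅  "cb"
  [1..2]=∅  "bc"
  [0..2]=∅  "cbc"

S ∉ T[0,2] ⇒ NO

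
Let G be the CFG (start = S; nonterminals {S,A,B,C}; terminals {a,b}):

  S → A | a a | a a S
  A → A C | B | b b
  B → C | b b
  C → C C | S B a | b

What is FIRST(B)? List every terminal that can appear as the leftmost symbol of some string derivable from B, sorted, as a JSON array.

Compute FIRST by fixpoint:
round 1:
  A via A→b b: +{b}
  B via B→b b: +{b}
  C via C→b: +{b}
  S via S→A: +{b}
  S via S→a a: +{a}
  FIRST[S]={a,b}  FIRST[A]={b}  FIRST[B]={b}  FIRST[C]={b}
round 2:
  C via C→S B a: +{a}
  FIRST[S]={a,b}  FIRST[A]={b}  FIRST[B]={b}  FIRST[C]={a,b}
round 3:
  B via B→C: +{a}
  FIRST[S]={a,b}  FIRST[A]={b}  FIRST[B]={a,b}  FIRST[C]={a,b}
round 4:
  A via A→B: +{a}
  FIRST[S]={a,b}  FIRST[A]={a,b}  FIRST[B]={a,b}  FIRST[C]={a,b}
round 5: (no change)
  FIRST[S]={a,b}  FIRST[A]={a,b}  FIRST[B]={a,b}  FIRST[C]={a,b}

FIRST(B) = ["a", "b"]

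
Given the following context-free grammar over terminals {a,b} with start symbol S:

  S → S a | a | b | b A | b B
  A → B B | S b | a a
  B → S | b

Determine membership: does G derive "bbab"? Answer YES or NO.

CNF form of G:
  S -> S T1 | T0 A | T0 B | a | b
  A -> B B | S T0 | T1 T1
  B -> S T1 | T0 A | T0 B | a | b
  T0 -> b
  T1 -> a

Fill CYK table bottom-up:
  T[0,0] 'b' = {B,S,T0}  orig:{B,S}
  T[1,1] 'b' = {B,S,T0}  orig:{B,S}
  T[2,2] 'a' = {B,S,T1}  orig:{B,S}
  T[3,3] 'b' = {B,S,T0}  orig:{B,S}
  T[0,1] 'bb' = {A,B,S}
  T[1,2] 'ba' = {A,B,S}
  T[2,3] 'ab' = {A}
  T[0,2] 'bba' = {A,B,S}
  T[1,3] 'bab' = {A,B,S}
  T[0,3] 'bbab' = {A,B,S}

S ∈ T[0,3] ⇒ YES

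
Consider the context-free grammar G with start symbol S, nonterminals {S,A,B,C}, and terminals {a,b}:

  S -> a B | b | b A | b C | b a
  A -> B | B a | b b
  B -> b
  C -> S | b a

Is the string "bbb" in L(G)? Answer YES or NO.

CNF form of G:
  S -> T0 B | T1 A | T1 C | T1 T0 | b
  A -> B T0 | T1 T1 | b
  B -> b
  C -> T0 B | T1 A | T1 C | T1 T0 | b
  T0 -> a
  T1 -> b

CYK table (by increasing span):
  cell(0,0) b: {A,B,C,S,T1}  orig:{A,B,C,S}
  cell(1,1) b: {A,B,C,S,T1}  orig:{A,B,C,S}
  cell(2,2) b: {A,B,C,S,T1}  orig:{A,B,C,S}
  cell(0,1) bb: {A,C,S}
  cell(1,2) bb: {A,C,S}
  cell(0,2) bbb: {C,S}

S ∈ T[0,2] ⇒ YES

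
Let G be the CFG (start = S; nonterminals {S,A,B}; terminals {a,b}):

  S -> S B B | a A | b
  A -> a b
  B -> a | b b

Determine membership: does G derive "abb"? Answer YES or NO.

Convert to CNF:
  S -> S X2 | T0 A | b
  A -> T0 T1
  B -> T1 T1 | a
  T0 -> a
  T1 -> b
  X2 -> B B

Fill CYK table bottom-up:
  T[0,0] 'a' = {B,T0}  orig:{B}
  T[1,1] 'b' = {S,T1}  orig:{S}
  T[2,2] 'b' = {S,T1}  orig:{S}
  T[0,1] 'ab' = {A}
  T[1,2] 'bb' = {B}
  T[0,2] 'abb' = {X2}  orig:{}

S ∉ T[0,2] ⇒ NO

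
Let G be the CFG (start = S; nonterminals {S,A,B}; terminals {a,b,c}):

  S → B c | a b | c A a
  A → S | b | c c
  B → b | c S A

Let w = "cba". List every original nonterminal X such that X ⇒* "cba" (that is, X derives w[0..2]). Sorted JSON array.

CNF form of G:
  S -> B T0 | T0 X5 | T1 T2
  A -> B T0 | T0 T0 | T0 X3 | T1 T2 | b
  B -> T0 X4 | b
  T0 -> c
  T1 -> a
  T2 -> b
  X3 -> A T1
  X4 -> S A
  X5 -> A T1

CYK fill — only the sub-triangle for w[0..2]:
  cell(0,0) c: {T0}  orig:{}
  cell(1,1) b: {A,B,T2}  orig:{A,B}
  cell(2,2) a: {T1}  orig:{}
  cell(0,1) cb: ∅
  cell(1,2) ba: {X3,X5}  orig:{}
  cell(0,2) cba: {A,S}

Original NTs in T[0,2] deriving "cba": ["A", "S"]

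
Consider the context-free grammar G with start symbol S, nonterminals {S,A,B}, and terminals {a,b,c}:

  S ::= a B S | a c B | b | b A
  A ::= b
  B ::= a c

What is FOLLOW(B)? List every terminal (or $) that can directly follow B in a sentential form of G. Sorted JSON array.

FIRST iteration:
iter 1:
  A via A→b: +{b}
  B via B→a c: +{a}
  S via S→a B S: +{a}
  S via S→b: +{b}
  S: {a,b}  A: {b}  B: {a}
iter 2: — fixpoint
  S: {a,b}  A: {b}  B: {a}

FOLLOW sets:
initialize: $ ∈ FOLLOW(S)
round 1:
  S→a B S: FOLLOW(B) ⊇ FIRST(S) = {a,b}; new: +{a,b}
  S→a c B: FOLLOW(B) ⊇ FOLLOW(S) ⊇ {$}; new: +{$}
  S→b A: FOLLOW(A) ⊇ FOLLOW(S) ⊇ {$}; new: +{$}
  S: {$}  A: {$}  B: {$,a,b}
round 2: done
  S: {$}  A: {$}  B: {$,a,b}

FOLLOW(B) = ["$", "a", "b"]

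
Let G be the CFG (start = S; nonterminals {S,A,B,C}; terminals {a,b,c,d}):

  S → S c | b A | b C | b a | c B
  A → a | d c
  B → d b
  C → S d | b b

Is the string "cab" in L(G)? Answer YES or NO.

CNF form of G:
  S -> S T1 | T1 B | T2 A | T2 C | T2 T3
  A -> T0 T1 | a
  B -> T0 T2
  C -> S T0 | T2 T2
  T0 -> d
  T1 -> c
  T2 -> b
  T3 -> a

Fill CYK table bottom-up:
  cell(0,0) c: {T1}  orig:{}
  cell(1,1) a: {A,T3}  orig:{A}
  cell(2,2) b: {T2}  orig:{}
  cell(0,1) ca: ∅
  cell(1,2) ab: ∅
  cell(0,2) cab: ∅

S ∉ T[0,2] ⇒ NO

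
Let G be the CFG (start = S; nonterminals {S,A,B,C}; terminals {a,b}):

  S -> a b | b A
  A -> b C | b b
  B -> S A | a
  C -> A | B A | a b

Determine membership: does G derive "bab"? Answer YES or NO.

CNF form of G:
  S -> T0 A | T1 T0
  A -> T0 C | T0 T0
  B -> S A | a
  C -> B A | T0 C | T0 T0 | T1 T0
  T0 -> b
  T1 -> a

CYK table (by increasing span):
  [0..0]={T0}  "b"  orig:{}
  [1..1]={B,T1}  "a"  orig:{B}
  [2..2]={T0}  "b"  orig:{}
  [0..1]=∅  "ba"
  [1..2]={C,S}  "ab"
  [0..2]={A,C}  "bab"

S ∉ T[0,2] ⇒ NO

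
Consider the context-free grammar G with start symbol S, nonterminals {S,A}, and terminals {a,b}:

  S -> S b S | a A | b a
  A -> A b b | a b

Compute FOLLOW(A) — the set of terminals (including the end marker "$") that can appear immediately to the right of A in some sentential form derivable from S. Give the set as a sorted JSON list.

FIRST sets, iterate to fixpoint:
round 1:
  A via A→a b: +{a}
  S via S→a A: +{a}
  S via S→b a: +{b}
  FIRST(S)={a,b}  FIRST(A)={a}
round 2: (stable)
  FIRST(S)={a,b}  FIRST(A)={a}

FOLLOW iteration:
FOLLOW(S) := {$}
pass 1:
  A→A b b: FOLLOW(A) ⊇ FIRST(b) = {b}; new: +{b}
  S→S b S: FOLLOW(S) ⊇ FIRST(b) = {b}; new: +{b}
  S→a A: FOLLOW(A) ⊇ FOLLOW(S) ⊇ {$,b}; new: +{$}
  FOLLOW(S)={$,b}  FOLLOW(A)={$,b}
pass 2: (no change)
  FOLLOW(S)={$,b}  FOLLOW(A)={$,b}

FOLLOW(A) = ["$", "b"]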